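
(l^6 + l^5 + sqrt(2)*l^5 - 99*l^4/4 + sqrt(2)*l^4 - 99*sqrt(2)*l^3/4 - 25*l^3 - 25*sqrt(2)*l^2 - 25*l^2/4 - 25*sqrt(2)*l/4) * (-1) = -l^6 - sqrt(2)*l^5 - l^5 - sqrt(2)*l^4 + 99*l^4/4 + 25*l^3 + 99*sqrt(2)*l^3/4 + 25*l^2/4 + 25*sqrt(2)*l^2 + 25*sqrt(2)*l/4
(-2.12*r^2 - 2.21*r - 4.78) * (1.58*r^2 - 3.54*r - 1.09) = -3.3496*r^4 + 4.013*r^3 + 2.5818*r^2 + 19.3301*r + 5.2102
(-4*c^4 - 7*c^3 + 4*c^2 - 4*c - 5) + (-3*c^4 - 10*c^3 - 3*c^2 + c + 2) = -7*c^4 - 17*c^3 + c^2 - 3*c - 3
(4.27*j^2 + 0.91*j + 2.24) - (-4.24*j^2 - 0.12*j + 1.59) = 8.51*j^2 + 1.03*j + 0.65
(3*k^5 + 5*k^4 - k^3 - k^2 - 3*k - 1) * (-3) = -9*k^5 - 15*k^4 + 3*k^3 + 3*k^2 + 9*k + 3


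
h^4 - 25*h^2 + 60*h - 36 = (h - 3)*(h - 2)*(h - 1)*(h + 6)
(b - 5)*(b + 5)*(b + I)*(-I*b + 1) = -I*b^4 + 2*b^3 + 26*I*b^2 - 50*b - 25*I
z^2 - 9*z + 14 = (z - 7)*(z - 2)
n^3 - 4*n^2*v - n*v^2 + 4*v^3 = (n - 4*v)*(n - v)*(n + v)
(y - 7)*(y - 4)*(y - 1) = y^3 - 12*y^2 + 39*y - 28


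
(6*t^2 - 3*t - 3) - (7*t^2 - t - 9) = -t^2 - 2*t + 6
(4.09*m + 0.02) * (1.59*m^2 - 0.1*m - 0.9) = 6.5031*m^3 - 0.3772*m^2 - 3.683*m - 0.018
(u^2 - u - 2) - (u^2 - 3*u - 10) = 2*u + 8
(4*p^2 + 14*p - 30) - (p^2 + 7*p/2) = 3*p^2 + 21*p/2 - 30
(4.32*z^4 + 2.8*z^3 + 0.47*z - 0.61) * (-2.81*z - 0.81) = -12.1392*z^5 - 11.3672*z^4 - 2.268*z^3 - 1.3207*z^2 + 1.3334*z + 0.4941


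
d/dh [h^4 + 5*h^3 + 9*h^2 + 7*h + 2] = 4*h^3 + 15*h^2 + 18*h + 7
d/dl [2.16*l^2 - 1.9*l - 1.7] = 4.32*l - 1.9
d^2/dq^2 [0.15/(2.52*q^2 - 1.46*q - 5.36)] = (1.90512*q^2 - 1.10376*q - 0.15*(5.04*q - 1.46)*(10.08*q - 2.92) - 4.05216)/(-2.52*q^2 + 1.46*q + 5.36)^3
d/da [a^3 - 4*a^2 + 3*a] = 3*a^2 - 8*a + 3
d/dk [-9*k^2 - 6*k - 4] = -18*k - 6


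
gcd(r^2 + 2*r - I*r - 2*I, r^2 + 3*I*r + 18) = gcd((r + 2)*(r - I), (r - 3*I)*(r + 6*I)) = 1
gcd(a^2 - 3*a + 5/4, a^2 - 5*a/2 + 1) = a - 1/2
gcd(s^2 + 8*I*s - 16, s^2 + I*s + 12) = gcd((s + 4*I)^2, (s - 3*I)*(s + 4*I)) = s + 4*I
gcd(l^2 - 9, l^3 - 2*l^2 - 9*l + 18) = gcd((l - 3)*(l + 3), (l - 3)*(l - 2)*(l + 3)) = l^2 - 9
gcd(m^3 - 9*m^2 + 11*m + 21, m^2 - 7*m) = m - 7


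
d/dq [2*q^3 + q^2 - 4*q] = 6*q^2 + 2*q - 4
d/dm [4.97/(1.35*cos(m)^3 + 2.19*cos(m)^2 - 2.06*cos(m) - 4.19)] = (20.1285*cos(m)^2 + 21.7686*cos(m) - 10.2382)*sin(m)/(1.35*cos(m)^3 + 2.19*cos(m)^2 - 2.06*cos(m) - 4.19)^2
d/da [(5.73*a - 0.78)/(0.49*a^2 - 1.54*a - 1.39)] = (-2.8077*a^2 + 0.7644*a - 9.1659)/(0.2401*a^4 - 1.5092*a^3 + 1.0094*a^2 + 4.2812*a + 1.9321)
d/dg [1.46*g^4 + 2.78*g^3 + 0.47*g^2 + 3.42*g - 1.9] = 5.84*g^3 + 8.34*g^2 + 0.94*g + 3.42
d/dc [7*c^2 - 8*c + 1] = 14*c - 8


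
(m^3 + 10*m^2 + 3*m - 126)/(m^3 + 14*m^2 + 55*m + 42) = (m - 3)/(m + 1)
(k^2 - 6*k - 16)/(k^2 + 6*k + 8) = (k - 8)/(k + 4)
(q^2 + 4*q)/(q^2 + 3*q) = (q + 4)/(q + 3)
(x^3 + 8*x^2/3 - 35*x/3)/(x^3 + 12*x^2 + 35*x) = (x - 7/3)/(x + 7)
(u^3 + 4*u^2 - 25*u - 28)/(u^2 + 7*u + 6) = (u^2 + 3*u - 28)/(u + 6)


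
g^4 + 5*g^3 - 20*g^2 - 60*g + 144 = (g - 3)*(g - 2)*(g + 4)*(g + 6)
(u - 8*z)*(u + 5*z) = u^2 - 3*u*z - 40*z^2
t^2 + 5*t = t*(t + 5)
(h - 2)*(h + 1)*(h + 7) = h^3 + 6*h^2 - 9*h - 14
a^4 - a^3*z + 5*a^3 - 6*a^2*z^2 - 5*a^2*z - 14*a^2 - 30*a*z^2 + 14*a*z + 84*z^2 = (a - 2)*(a + 7)*(a - 3*z)*(a + 2*z)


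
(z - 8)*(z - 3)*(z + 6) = z^3 - 5*z^2 - 42*z + 144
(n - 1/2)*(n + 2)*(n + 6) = n^3 + 15*n^2/2 + 8*n - 6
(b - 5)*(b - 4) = b^2 - 9*b + 20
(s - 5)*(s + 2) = s^2 - 3*s - 10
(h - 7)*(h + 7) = h^2 - 49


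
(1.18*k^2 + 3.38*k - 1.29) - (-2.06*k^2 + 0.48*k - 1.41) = 3.24*k^2 + 2.9*k + 0.12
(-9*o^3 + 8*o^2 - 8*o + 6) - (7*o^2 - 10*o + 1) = -9*o^3 + o^2 + 2*o + 5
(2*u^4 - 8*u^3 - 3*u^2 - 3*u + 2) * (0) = 0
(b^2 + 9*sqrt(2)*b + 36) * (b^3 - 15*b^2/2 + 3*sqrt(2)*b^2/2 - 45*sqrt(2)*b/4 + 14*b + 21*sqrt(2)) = b^5 - 15*b^4/2 + 21*sqrt(2)*b^4/2 - 315*sqrt(2)*b^3/4 + 77*b^3 - 945*b^2/2 + 201*sqrt(2)*b^2 - 405*sqrt(2)*b + 882*b + 756*sqrt(2)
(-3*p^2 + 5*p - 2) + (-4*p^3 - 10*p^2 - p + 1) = -4*p^3 - 13*p^2 + 4*p - 1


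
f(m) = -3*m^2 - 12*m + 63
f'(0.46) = -14.76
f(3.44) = -13.78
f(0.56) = 55.34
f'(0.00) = -12.00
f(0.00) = 63.00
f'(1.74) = -22.44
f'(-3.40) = 8.40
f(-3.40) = 69.12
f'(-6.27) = 25.62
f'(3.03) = -30.18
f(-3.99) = 63.12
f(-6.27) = 20.30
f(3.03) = -0.90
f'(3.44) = -32.64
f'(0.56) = -15.36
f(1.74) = 33.04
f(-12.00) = -225.00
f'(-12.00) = 60.00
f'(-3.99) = 11.94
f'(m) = -6*m - 12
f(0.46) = 56.85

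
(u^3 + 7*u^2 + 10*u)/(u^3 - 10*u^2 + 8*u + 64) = u*(u + 5)/(u^2 - 12*u + 32)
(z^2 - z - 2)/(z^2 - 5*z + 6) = (z + 1)/(z - 3)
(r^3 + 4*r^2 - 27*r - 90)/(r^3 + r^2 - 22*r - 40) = (r^2 + 9*r + 18)/(r^2 + 6*r + 8)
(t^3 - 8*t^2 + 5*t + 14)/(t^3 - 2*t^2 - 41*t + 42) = (t^2 - t - 2)/(t^2 + 5*t - 6)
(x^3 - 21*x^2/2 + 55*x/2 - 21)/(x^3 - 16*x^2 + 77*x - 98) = (x - 3/2)/(x - 7)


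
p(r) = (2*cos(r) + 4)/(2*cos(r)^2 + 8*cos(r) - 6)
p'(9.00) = 0.10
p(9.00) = -0.19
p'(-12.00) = 6.85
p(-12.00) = 2.62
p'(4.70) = -1.18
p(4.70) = -0.65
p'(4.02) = -0.26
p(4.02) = -0.26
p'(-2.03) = -0.40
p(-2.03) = -0.34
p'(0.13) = 0.54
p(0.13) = 1.53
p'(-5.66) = 10.56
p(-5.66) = 3.10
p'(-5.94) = 1.93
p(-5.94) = 1.78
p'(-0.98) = -52.76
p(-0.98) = -5.54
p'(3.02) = 0.03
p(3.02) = -0.17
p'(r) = (4*sin(r)*cos(r) + 8*sin(r))*(2*cos(r) + 4)/(2*cos(r)^2 + 8*cos(r) - 6)^2 - 2*sin(r)/(2*cos(r)^2 + 8*cos(r) - 6)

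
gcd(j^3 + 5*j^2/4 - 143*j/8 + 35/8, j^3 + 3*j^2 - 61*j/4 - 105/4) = j^2 + 3*j/2 - 35/2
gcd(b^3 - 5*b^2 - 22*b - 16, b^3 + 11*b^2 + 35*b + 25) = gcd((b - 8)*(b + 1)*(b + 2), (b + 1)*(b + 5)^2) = b + 1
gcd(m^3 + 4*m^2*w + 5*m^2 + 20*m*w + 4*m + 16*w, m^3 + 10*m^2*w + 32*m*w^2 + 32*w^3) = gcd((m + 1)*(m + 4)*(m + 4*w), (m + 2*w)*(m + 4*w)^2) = m + 4*w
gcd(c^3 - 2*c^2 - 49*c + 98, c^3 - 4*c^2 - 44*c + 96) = c - 2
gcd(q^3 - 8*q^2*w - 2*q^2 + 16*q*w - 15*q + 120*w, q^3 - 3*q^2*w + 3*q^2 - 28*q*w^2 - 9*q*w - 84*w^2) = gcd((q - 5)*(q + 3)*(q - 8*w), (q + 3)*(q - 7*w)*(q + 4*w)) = q + 3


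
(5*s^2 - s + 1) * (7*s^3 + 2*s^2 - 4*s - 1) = 35*s^5 + 3*s^4 - 15*s^3 + s^2 - 3*s - 1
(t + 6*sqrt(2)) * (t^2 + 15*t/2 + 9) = t^3 + 15*t^2/2 + 6*sqrt(2)*t^2 + 9*t + 45*sqrt(2)*t + 54*sqrt(2)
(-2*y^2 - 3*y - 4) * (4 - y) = 2*y^3 - 5*y^2 - 8*y - 16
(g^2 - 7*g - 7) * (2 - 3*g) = -3*g^3 + 23*g^2 + 7*g - 14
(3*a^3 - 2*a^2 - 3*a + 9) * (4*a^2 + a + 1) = 12*a^5 - 5*a^4 - 11*a^3 + 31*a^2 + 6*a + 9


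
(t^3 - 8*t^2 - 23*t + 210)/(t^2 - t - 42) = (t^2 - t - 30)/(t + 6)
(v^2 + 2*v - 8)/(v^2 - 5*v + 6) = (v + 4)/(v - 3)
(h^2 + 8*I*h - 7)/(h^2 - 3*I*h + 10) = (h^2 + 8*I*h - 7)/(h^2 - 3*I*h + 10)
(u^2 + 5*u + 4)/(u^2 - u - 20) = (u + 1)/(u - 5)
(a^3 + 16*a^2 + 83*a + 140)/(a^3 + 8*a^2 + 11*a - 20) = (a + 7)/(a - 1)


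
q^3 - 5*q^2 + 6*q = q*(q - 3)*(q - 2)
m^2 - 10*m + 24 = (m - 6)*(m - 4)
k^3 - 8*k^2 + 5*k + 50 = (k - 5)^2*(k + 2)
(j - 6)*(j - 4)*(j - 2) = j^3 - 12*j^2 + 44*j - 48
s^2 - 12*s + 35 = (s - 7)*(s - 5)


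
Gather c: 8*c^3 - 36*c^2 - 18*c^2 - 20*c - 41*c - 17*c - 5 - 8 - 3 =8*c^3 - 54*c^2 - 78*c - 16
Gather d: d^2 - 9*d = d^2 - 9*d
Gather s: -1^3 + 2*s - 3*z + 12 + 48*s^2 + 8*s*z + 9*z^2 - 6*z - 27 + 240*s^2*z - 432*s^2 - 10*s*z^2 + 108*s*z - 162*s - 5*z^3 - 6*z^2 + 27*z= s^2*(240*z - 384) + s*(-10*z^2 + 116*z - 160) - 5*z^3 + 3*z^2 + 18*z - 16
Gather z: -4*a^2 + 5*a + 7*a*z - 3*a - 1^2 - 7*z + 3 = -4*a^2 + 2*a + z*(7*a - 7) + 2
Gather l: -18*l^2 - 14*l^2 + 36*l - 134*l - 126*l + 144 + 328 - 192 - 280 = -32*l^2 - 224*l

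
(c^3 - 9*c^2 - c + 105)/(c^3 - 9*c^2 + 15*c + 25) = (c^2 - 4*c - 21)/(c^2 - 4*c - 5)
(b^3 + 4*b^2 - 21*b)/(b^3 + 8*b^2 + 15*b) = (b^2 + 4*b - 21)/(b^2 + 8*b + 15)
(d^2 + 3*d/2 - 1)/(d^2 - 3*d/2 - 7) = (2*d - 1)/(2*d - 7)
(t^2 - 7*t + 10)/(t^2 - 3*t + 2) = (t - 5)/(t - 1)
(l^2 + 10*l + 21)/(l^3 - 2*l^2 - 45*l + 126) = (l + 3)/(l^2 - 9*l + 18)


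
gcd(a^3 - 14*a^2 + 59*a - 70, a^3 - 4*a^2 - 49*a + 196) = a - 7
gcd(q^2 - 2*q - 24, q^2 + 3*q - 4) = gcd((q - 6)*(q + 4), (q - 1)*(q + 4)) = q + 4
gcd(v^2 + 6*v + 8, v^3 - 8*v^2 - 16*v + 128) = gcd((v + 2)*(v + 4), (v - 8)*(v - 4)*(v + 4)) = v + 4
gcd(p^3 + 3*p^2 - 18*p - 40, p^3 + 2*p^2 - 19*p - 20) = p^2 + p - 20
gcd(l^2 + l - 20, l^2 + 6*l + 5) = l + 5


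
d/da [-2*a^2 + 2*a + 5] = 2 - 4*a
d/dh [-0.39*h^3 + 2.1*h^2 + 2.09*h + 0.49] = -1.17*h^2 + 4.2*h + 2.09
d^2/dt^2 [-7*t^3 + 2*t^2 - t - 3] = 4 - 42*t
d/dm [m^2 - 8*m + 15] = 2*m - 8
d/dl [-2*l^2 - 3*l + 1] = -4*l - 3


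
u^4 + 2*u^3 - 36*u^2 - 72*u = u*(u - 6)*(u + 2)*(u + 6)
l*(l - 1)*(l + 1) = l^3 - l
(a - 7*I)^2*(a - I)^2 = a^4 - 16*I*a^3 - 78*a^2 + 112*I*a + 49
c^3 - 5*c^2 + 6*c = c*(c - 3)*(c - 2)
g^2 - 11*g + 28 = (g - 7)*(g - 4)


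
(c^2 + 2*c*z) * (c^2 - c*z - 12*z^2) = c^4 + c^3*z - 14*c^2*z^2 - 24*c*z^3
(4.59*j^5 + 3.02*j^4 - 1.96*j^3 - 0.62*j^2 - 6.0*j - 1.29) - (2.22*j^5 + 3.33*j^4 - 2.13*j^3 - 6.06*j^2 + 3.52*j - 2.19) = 2.37*j^5 - 0.31*j^4 + 0.17*j^3 + 5.44*j^2 - 9.52*j + 0.9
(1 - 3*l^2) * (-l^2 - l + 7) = 3*l^4 + 3*l^3 - 22*l^2 - l + 7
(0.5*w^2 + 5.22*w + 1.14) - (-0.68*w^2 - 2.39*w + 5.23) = 1.18*w^2 + 7.61*w - 4.09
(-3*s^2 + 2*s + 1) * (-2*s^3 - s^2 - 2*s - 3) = 6*s^5 - s^4 + 2*s^3 + 4*s^2 - 8*s - 3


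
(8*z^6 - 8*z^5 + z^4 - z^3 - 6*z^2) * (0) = 0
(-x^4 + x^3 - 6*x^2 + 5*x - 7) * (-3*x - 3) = 3*x^5 + 15*x^3 + 3*x^2 + 6*x + 21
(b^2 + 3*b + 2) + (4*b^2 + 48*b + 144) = 5*b^2 + 51*b + 146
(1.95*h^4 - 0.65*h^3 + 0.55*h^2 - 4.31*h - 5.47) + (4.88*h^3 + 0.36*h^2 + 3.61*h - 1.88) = 1.95*h^4 + 4.23*h^3 + 0.91*h^2 - 0.7*h - 7.35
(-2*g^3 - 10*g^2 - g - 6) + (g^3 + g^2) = -g^3 - 9*g^2 - g - 6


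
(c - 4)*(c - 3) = c^2 - 7*c + 12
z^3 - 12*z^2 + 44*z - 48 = (z - 6)*(z - 4)*(z - 2)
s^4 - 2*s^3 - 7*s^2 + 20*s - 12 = (s - 2)^2*(s - 1)*(s + 3)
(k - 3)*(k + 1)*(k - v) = k^3 - k^2*v - 2*k^2 + 2*k*v - 3*k + 3*v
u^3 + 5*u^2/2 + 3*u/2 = u*(u + 1)*(u + 3/2)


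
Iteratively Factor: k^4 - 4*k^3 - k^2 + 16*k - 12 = (k - 2)*(k^3 - 2*k^2 - 5*k + 6) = (k - 2)*(k - 1)*(k^2 - k - 6) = (k - 3)*(k - 2)*(k - 1)*(k + 2)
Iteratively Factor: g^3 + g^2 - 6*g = (g + 3)*(g^2 - 2*g) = (g - 2)*(g + 3)*(g)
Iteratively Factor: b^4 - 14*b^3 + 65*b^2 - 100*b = (b)*(b^3 - 14*b^2 + 65*b - 100) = b*(b - 5)*(b^2 - 9*b + 20) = b*(b - 5)^2*(b - 4)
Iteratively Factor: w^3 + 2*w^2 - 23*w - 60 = (w + 3)*(w^2 - w - 20) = (w + 3)*(w + 4)*(w - 5)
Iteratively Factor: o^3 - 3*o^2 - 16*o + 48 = (o - 3)*(o^2 - 16) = (o - 4)*(o - 3)*(o + 4)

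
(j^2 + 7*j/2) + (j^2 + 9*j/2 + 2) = 2*j^2 + 8*j + 2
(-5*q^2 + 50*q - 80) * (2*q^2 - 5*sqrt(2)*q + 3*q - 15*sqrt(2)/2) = -10*q^4 + 25*sqrt(2)*q^3 + 85*q^3 - 425*sqrt(2)*q^2/2 - 10*q^2 - 240*q + 25*sqrt(2)*q + 600*sqrt(2)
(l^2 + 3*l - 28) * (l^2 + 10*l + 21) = l^4 + 13*l^3 + 23*l^2 - 217*l - 588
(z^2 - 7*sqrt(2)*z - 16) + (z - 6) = z^2 - 7*sqrt(2)*z + z - 22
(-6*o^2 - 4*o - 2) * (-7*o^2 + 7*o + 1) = 42*o^4 - 14*o^3 - 20*o^2 - 18*o - 2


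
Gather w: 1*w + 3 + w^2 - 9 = w^2 + w - 6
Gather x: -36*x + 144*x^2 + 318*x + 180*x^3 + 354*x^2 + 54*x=180*x^3 + 498*x^2 + 336*x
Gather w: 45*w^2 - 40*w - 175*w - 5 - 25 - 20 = 45*w^2 - 215*w - 50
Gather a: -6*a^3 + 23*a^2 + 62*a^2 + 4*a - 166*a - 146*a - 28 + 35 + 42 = -6*a^3 + 85*a^2 - 308*a + 49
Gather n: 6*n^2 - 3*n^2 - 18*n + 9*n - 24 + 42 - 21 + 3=3*n^2 - 9*n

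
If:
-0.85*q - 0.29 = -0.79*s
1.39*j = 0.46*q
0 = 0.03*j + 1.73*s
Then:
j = -0.11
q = -0.34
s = 0.00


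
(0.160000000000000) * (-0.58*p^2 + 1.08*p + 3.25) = -0.0928*p^2 + 0.1728*p + 0.52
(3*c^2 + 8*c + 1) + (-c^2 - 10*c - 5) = 2*c^2 - 2*c - 4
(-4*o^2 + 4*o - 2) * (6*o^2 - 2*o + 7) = -24*o^4 + 32*o^3 - 48*o^2 + 32*o - 14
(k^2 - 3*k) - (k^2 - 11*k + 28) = 8*k - 28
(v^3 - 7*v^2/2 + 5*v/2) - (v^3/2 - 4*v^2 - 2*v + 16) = v^3/2 + v^2/2 + 9*v/2 - 16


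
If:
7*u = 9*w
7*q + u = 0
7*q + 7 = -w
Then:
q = -9/2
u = 63/2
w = 49/2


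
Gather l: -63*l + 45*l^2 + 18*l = 45*l^2 - 45*l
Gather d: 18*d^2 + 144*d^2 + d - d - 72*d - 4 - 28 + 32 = 162*d^2 - 72*d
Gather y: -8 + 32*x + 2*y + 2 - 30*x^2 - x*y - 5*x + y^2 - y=-30*x^2 + 27*x + y^2 + y*(1 - x) - 6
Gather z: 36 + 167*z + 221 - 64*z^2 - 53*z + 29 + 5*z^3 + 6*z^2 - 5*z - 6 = 5*z^3 - 58*z^2 + 109*z + 280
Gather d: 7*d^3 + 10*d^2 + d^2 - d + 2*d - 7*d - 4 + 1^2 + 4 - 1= 7*d^3 + 11*d^2 - 6*d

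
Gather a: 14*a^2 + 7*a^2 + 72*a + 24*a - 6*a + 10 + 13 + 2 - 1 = 21*a^2 + 90*a + 24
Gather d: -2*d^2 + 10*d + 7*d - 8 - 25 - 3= -2*d^2 + 17*d - 36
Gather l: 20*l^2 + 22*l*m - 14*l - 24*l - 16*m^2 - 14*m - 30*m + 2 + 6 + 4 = 20*l^2 + l*(22*m - 38) - 16*m^2 - 44*m + 12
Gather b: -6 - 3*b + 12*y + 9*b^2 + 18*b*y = 9*b^2 + b*(18*y - 3) + 12*y - 6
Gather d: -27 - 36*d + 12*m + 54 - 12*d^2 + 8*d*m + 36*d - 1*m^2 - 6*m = -12*d^2 + 8*d*m - m^2 + 6*m + 27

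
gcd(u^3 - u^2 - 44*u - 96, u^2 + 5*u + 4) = u + 4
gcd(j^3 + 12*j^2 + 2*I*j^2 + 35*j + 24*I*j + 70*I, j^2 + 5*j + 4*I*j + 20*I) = j + 5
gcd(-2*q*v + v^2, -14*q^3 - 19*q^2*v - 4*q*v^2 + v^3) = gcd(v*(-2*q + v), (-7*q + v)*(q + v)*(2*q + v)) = 1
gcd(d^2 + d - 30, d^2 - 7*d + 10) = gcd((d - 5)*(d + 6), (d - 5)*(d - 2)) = d - 5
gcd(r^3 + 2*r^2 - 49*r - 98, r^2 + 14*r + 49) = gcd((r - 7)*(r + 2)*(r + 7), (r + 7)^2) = r + 7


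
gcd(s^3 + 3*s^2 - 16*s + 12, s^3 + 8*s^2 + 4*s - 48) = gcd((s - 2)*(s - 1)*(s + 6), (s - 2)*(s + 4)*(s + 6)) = s^2 + 4*s - 12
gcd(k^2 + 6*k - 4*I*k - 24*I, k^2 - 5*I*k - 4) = k - 4*I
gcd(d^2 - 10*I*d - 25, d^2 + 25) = d - 5*I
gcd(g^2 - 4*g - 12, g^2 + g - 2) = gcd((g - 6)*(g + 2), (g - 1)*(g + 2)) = g + 2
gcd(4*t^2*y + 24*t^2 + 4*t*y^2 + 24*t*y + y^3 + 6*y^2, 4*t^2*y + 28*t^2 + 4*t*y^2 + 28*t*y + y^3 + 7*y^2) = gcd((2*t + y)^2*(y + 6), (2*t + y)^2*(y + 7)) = 4*t^2 + 4*t*y + y^2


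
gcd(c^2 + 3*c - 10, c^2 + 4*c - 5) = c + 5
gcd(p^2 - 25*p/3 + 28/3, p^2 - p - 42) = p - 7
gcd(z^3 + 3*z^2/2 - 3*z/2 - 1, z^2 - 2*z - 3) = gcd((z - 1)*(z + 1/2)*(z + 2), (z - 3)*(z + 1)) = 1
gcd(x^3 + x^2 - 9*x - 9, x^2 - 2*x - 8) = 1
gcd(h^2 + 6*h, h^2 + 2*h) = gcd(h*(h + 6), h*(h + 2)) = h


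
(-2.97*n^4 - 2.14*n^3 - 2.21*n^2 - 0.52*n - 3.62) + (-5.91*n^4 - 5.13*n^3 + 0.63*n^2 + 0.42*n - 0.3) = -8.88*n^4 - 7.27*n^3 - 1.58*n^2 - 0.1*n - 3.92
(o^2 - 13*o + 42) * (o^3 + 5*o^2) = o^5 - 8*o^4 - 23*o^3 + 210*o^2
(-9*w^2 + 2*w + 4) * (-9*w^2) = 81*w^4 - 18*w^3 - 36*w^2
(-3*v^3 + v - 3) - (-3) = -3*v^3 + v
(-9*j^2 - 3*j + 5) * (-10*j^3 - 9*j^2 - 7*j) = 90*j^5 + 111*j^4 + 40*j^3 - 24*j^2 - 35*j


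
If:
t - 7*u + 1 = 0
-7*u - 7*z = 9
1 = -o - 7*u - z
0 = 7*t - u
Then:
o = -33/56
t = 1/48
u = 7/48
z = -481/336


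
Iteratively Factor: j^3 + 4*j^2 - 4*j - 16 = (j + 4)*(j^2 - 4) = (j + 2)*(j + 4)*(j - 2)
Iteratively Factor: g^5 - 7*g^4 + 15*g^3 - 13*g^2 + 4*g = (g)*(g^4 - 7*g^3 + 15*g^2 - 13*g + 4) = g*(g - 1)*(g^3 - 6*g^2 + 9*g - 4) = g*(g - 1)^2*(g^2 - 5*g + 4) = g*(g - 4)*(g - 1)^2*(g - 1)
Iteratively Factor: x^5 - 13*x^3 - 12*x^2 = (x)*(x^4 - 13*x^2 - 12*x) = x^2*(x^3 - 13*x - 12) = x^2*(x + 1)*(x^2 - x - 12) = x^2*(x - 4)*(x + 1)*(x + 3)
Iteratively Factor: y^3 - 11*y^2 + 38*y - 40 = (y - 5)*(y^2 - 6*y + 8) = (y - 5)*(y - 2)*(y - 4)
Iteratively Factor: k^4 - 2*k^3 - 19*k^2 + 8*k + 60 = (k + 3)*(k^3 - 5*k^2 - 4*k + 20) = (k - 2)*(k + 3)*(k^2 - 3*k - 10) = (k - 5)*(k - 2)*(k + 3)*(k + 2)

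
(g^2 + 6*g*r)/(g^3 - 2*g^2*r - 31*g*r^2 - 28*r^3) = g*(-g - 6*r)/(-g^3 + 2*g^2*r + 31*g*r^2 + 28*r^3)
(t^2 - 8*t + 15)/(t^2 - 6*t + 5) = (t - 3)/(t - 1)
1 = 1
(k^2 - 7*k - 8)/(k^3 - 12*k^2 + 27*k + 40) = 1/(k - 5)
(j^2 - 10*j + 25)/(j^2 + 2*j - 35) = (j - 5)/(j + 7)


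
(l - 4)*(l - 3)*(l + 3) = l^3 - 4*l^2 - 9*l + 36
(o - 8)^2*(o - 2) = o^3 - 18*o^2 + 96*o - 128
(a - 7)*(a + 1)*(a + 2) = a^3 - 4*a^2 - 19*a - 14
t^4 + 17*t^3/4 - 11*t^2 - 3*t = t*(t - 2)*(t + 1/4)*(t + 6)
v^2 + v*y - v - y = (v - 1)*(v + y)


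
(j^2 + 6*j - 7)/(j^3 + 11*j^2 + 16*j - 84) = (j - 1)/(j^2 + 4*j - 12)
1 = 1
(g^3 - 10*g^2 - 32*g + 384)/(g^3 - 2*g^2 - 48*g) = (g - 8)/g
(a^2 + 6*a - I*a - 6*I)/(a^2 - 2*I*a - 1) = (a + 6)/(a - I)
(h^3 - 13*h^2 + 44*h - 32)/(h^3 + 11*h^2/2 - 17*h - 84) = 2*(h^2 - 9*h + 8)/(2*h^2 + 19*h + 42)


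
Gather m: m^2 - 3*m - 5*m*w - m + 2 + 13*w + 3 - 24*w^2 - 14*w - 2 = m^2 + m*(-5*w - 4) - 24*w^2 - w + 3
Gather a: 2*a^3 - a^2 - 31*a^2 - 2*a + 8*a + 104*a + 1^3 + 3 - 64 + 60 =2*a^3 - 32*a^2 + 110*a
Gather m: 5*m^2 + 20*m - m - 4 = 5*m^2 + 19*m - 4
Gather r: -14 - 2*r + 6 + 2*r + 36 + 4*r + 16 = 4*r + 44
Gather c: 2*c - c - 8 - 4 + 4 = c - 8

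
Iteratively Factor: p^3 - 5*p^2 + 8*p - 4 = (p - 2)*(p^2 - 3*p + 2) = (p - 2)*(p - 1)*(p - 2)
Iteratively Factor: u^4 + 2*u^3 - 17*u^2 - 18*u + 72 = (u + 3)*(u^3 - u^2 - 14*u + 24) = (u - 3)*(u + 3)*(u^2 + 2*u - 8) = (u - 3)*(u - 2)*(u + 3)*(u + 4)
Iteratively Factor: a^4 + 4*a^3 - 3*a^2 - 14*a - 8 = (a + 1)*(a^3 + 3*a^2 - 6*a - 8) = (a + 1)^2*(a^2 + 2*a - 8) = (a + 1)^2*(a + 4)*(a - 2)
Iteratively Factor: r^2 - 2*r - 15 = (r + 3)*(r - 5)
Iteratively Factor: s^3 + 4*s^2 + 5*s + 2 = (s + 2)*(s^2 + 2*s + 1) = (s + 1)*(s + 2)*(s + 1)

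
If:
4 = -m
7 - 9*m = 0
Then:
No Solution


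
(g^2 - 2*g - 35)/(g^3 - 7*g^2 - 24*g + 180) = (g - 7)/(g^2 - 12*g + 36)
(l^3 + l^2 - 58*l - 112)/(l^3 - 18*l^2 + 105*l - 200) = (l^2 + 9*l + 14)/(l^2 - 10*l + 25)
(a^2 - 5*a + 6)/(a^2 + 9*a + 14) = (a^2 - 5*a + 6)/(a^2 + 9*a + 14)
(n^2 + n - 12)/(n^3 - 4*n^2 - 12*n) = (-n^2 - n + 12)/(n*(-n^2 + 4*n + 12))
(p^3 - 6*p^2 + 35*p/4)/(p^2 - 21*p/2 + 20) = p*(2*p - 7)/(2*(p - 8))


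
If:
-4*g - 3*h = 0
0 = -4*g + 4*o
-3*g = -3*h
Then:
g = 0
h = 0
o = 0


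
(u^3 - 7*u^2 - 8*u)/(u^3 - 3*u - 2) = u*(u - 8)/(u^2 - u - 2)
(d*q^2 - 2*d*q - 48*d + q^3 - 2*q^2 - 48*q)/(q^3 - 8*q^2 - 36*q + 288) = (d + q)/(q - 6)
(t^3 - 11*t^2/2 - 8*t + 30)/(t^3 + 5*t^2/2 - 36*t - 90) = (t - 2)/(t + 6)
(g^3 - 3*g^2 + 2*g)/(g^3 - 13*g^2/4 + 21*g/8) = 8*(g^2 - 3*g + 2)/(8*g^2 - 26*g + 21)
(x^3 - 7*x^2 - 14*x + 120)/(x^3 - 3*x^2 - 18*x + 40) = (x - 6)/(x - 2)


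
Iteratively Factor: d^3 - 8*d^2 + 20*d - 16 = (d - 4)*(d^2 - 4*d + 4) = (d - 4)*(d - 2)*(d - 2)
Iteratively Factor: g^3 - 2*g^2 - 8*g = (g - 4)*(g^2 + 2*g) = g*(g - 4)*(g + 2)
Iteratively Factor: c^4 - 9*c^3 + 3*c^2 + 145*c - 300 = (c - 5)*(c^3 - 4*c^2 - 17*c + 60) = (c - 5)*(c - 3)*(c^2 - c - 20) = (c - 5)*(c - 3)*(c + 4)*(c - 5)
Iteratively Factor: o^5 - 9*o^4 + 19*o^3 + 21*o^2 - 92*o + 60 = (o + 2)*(o^4 - 11*o^3 + 41*o^2 - 61*o + 30) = (o - 2)*(o + 2)*(o^3 - 9*o^2 + 23*o - 15) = (o - 2)*(o - 1)*(o + 2)*(o^2 - 8*o + 15) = (o - 3)*(o - 2)*(o - 1)*(o + 2)*(o - 5)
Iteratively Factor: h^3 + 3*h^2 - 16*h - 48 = (h + 4)*(h^2 - h - 12) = (h - 4)*(h + 4)*(h + 3)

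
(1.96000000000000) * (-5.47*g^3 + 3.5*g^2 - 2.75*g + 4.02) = -10.7212*g^3 + 6.86*g^2 - 5.39*g + 7.8792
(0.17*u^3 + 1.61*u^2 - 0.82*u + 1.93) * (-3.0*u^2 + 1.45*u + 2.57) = -0.51*u^5 - 4.5835*u^4 + 5.2314*u^3 - 2.8413*u^2 + 0.6911*u + 4.9601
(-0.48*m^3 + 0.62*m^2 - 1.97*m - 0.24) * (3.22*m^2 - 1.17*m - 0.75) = -1.5456*m^5 + 2.558*m^4 - 6.7088*m^3 + 1.0671*m^2 + 1.7583*m + 0.18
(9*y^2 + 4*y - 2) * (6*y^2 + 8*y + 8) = 54*y^4 + 96*y^3 + 92*y^2 + 16*y - 16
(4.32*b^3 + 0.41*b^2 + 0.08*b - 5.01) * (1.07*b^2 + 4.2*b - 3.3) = 4.6224*b^5 + 18.5827*b^4 - 12.4484*b^3 - 6.3777*b^2 - 21.306*b + 16.533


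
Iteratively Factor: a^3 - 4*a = (a - 2)*(a^2 + 2*a) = (a - 2)*(a + 2)*(a)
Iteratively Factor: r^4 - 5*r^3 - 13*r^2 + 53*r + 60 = (r - 4)*(r^3 - r^2 - 17*r - 15) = (r - 4)*(r + 3)*(r^2 - 4*r - 5) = (r - 5)*(r - 4)*(r + 3)*(r + 1)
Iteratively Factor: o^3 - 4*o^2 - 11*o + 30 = (o + 3)*(o^2 - 7*o + 10) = (o - 5)*(o + 3)*(o - 2)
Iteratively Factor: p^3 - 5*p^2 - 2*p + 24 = (p + 2)*(p^2 - 7*p + 12) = (p - 3)*(p + 2)*(p - 4)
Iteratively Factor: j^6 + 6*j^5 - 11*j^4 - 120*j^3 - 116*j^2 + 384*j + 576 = (j - 2)*(j^5 + 8*j^4 + 5*j^3 - 110*j^2 - 336*j - 288) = (j - 2)*(j + 3)*(j^4 + 5*j^3 - 10*j^2 - 80*j - 96) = (j - 2)*(j + 2)*(j + 3)*(j^3 + 3*j^2 - 16*j - 48) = (j - 2)*(j + 2)*(j + 3)*(j + 4)*(j^2 - j - 12) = (j - 4)*(j - 2)*(j + 2)*(j + 3)*(j + 4)*(j + 3)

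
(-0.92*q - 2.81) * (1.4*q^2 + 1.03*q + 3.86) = -1.288*q^3 - 4.8816*q^2 - 6.4455*q - 10.8466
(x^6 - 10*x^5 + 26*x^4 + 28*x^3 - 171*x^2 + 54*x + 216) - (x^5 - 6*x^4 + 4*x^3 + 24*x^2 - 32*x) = x^6 - 11*x^5 + 32*x^4 + 24*x^3 - 195*x^2 + 86*x + 216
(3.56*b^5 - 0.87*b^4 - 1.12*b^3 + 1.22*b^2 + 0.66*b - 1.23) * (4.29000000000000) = 15.2724*b^5 - 3.7323*b^4 - 4.8048*b^3 + 5.2338*b^2 + 2.8314*b - 5.2767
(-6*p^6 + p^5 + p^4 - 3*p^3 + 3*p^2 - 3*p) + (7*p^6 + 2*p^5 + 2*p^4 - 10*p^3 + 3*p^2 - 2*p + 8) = p^6 + 3*p^5 + 3*p^4 - 13*p^3 + 6*p^2 - 5*p + 8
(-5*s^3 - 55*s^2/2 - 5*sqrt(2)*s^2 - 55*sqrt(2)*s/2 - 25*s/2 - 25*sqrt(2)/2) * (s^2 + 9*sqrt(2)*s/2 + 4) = -5*s^5 - 55*sqrt(2)*s^4/2 - 55*s^4/2 - 605*sqrt(2)*s^3/4 - 155*s^3/2 - 715*s^2/2 - 355*sqrt(2)*s^2/4 - 325*s/2 - 110*sqrt(2)*s - 50*sqrt(2)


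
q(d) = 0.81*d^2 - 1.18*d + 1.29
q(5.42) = 18.69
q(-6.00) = 37.53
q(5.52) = 19.46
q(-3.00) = 12.12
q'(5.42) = 7.60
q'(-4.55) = -8.55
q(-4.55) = 23.43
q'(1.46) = 1.19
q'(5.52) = 7.76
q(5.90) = 22.52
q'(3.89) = 5.12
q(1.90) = 1.97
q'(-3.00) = -6.04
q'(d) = 1.62*d - 1.18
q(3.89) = 8.96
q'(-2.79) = -5.70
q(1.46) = 1.29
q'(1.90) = 1.90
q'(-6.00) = -10.90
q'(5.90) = 8.38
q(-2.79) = 10.89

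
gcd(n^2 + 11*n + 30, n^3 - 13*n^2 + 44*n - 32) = 1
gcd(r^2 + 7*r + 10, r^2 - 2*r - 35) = r + 5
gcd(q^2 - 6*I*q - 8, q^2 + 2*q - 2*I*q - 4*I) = q - 2*I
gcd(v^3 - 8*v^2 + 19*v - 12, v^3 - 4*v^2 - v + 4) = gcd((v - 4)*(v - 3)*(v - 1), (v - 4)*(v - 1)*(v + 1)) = v^2 - 5*v + 4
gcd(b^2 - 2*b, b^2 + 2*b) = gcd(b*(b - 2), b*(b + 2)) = b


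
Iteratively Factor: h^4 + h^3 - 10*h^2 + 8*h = (h - 2)*(h^3 + 3*h^2 - 4*h) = (h - 2)*(h - 1)*(h^2 + 4*h) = (h - 2)*(h - 1)*(h + 4)*(h)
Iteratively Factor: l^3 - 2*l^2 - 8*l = (l - 4)*(l^2 + 2*l) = (l - 4)*(l + 2)*(l)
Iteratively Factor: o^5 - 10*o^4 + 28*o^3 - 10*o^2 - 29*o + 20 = (o - 1)*(o^4 - 9*o^3 + 19*o^2 + 9*o - 20) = (o - 1)*(o + 1)*(o^3 - 10*o^2 + 29*o - 20) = (o - 1)^2*(o + 1)*(o^2 - 9*o + 20) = (o - 5)*(o - 1)^2*(o + 1)*(o - 4)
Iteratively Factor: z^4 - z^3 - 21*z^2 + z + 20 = (z - 5)*(z^3 + 4*z^2 - z - 4) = (z - 5)*(z + 4)*(z^2 - 1) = (z - 5)*(z - 1)*(z + 4)*(z + 1)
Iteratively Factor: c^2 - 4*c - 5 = (c - 5)*(c + 1)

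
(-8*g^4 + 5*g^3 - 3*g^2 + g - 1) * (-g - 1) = 8*g^5 + 3*g^4 - 2*g^3 + 2*g^2 + 1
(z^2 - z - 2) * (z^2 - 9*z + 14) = z^4 - 10*z^3 + 21*z^2 + 4*z - 28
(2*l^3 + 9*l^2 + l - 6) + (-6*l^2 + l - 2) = 2*l^3 + 3*l^2 + 2*l - 8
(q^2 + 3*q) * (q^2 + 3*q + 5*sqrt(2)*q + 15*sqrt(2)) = q^4 + 6*q^3 + 5*sqrt(2)*q^3 + 9*q^2 + 30*sqrt(2)*q^2 + 45*sqrt(2)*q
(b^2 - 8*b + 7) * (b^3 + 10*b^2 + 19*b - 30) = b^5 + 2*b^4 - 54*b^3 - 112*b^2 + 373*b - 210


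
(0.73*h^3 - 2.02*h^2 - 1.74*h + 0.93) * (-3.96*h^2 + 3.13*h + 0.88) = -2.8908*h^5 + 10.2841*h^4 + 1.2102*h^3 - 10.9066*h^2 + 1.3797*h + 0.8184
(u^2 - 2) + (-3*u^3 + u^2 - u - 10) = -3*u^3 + 2*u^2 - u - 12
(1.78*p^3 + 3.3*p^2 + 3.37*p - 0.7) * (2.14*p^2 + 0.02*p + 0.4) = 3.8092*p^5 + 7.0976*p^4 + 7.9898*p^3 - 0.1106*p^2 + 1.334*p - 0.28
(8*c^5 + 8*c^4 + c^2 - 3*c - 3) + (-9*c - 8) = 8*c^5 + 8*c^4 + c^2 - 12*c - 11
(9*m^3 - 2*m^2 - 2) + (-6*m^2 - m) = 9*m^3 - 8*m^2 - m - 2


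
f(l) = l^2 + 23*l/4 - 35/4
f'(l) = 2*l + 23/4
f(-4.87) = -13.04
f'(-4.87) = -3.99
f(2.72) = 14.29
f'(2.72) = 11.19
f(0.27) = -7.12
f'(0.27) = 6.29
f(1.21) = -0.33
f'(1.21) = 8.17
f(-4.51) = -14.34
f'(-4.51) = -3.27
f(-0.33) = -10.54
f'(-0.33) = 5.09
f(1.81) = 4.93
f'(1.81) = 9.37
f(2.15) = 8.24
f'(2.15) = 10.05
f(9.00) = 124.00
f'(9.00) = 23.75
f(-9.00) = 20.50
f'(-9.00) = -12.25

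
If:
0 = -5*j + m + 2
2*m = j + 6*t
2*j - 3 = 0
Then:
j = 3/2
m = 11/2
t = 19/12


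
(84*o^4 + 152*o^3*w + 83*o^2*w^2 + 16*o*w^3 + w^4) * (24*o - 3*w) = 2016*o^5 + 3396*o^4*w + 1536*o^3*w^2 + 135*o^2*w^3 - 24*o*w^4 - 3*w^5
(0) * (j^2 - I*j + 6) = 0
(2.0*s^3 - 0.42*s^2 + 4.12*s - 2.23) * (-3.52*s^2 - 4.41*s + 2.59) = -7.04*s^5 - 7.3416*s^4 - 7.4702*s^3 - 11.4074*s^2 + 20.5051*s - 5.7757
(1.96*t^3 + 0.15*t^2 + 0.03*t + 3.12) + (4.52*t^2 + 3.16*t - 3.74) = 1.96*t^3 + 4.67*t^2 + 3.19*t - 0.62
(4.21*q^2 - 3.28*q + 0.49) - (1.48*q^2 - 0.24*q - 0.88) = 2.73*q^2 - 3.04*q + 1.37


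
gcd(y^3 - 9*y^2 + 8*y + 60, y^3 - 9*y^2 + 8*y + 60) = y^3 - 9*y^2 + 8*y + 60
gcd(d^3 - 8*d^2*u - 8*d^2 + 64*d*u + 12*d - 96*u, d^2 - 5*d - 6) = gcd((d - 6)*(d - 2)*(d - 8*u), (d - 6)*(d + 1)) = d - 6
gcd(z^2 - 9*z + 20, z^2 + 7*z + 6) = 1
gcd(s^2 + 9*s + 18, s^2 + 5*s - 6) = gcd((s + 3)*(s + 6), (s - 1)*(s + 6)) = s + 6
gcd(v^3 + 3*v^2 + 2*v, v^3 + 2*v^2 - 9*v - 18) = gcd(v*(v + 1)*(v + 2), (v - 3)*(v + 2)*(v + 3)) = v + 2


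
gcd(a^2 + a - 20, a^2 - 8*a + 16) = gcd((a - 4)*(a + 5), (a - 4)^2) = a - 4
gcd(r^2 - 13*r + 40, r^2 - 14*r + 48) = r - 8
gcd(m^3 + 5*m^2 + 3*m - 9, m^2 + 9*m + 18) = m + 3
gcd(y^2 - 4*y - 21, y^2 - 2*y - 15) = y + 3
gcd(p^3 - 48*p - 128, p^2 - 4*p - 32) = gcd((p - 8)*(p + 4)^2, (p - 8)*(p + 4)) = p^2 - 4*p - 32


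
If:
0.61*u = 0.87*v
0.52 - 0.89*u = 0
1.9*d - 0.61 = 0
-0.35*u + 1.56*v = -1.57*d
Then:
No Solution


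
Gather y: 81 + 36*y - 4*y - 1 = 32*y + 80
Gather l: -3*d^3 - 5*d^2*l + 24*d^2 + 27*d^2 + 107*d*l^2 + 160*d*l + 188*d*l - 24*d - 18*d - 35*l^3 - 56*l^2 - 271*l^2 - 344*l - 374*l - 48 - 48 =-3*d^3 + 51*d^2 - 42*d - 35*l^3 + l^2*(107*d - 327) + l*(-5*d^2 + 348*d - 718) - 96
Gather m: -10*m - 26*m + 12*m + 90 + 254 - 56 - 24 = 264 - 24*m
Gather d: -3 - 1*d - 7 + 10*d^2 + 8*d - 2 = 10*d^2 + 7*d - 12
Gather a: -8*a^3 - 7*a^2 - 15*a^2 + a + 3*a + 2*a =-8*a^3 - 22*a^2 + 6*a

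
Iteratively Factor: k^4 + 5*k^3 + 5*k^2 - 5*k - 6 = (k + 1)*(k^3 + 4*k^2 + k - 6) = (k + 1)*(k + 3)*(k^2 + k - 2) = (k - 1)*(k + 1)*(k + 3)*(k + 2)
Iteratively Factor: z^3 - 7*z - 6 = (z + 2)*(z^2 - 2*z - 3) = (z + 1)*(z + 2)*(z - 3)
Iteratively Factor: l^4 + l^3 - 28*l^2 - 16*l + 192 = (l - 3)*(l^3 + 4*l^2 - 16*l - 64) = (l - 3)*(l + 4)*(l^2 - 16) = (l - 3)*(l + 4)^2*(l - 4)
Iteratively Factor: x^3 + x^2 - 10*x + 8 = (x + 4)*(x^2 - 3*x + 2) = (x - 1)*(x + 4)*(x - 2)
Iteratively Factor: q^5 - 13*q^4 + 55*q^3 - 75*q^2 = (q - 5)*(q^4 - 8*q^3 + 15*q^2) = (q - 5)^2*(q^3 - 3*q^2) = q*(q - 5)^2*(q^2 - 3*q) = q*(q - 5)^2*(q - 3)*(q)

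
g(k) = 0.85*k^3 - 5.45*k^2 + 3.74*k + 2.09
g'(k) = 2.55*k^2 - 10.9*k + 3.74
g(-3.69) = -128.63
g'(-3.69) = 78.68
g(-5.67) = -349.27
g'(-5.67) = 147.52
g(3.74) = -15.69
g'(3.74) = -1.36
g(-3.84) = -140.76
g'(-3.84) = 83.20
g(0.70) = 2.33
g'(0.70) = -2.64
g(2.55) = -9.72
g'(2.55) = -7.47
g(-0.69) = -3.36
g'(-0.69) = 12.48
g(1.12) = 0.64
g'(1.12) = -5.27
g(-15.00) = -4149.01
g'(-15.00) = 740.99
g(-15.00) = -4149.01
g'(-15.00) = 740.99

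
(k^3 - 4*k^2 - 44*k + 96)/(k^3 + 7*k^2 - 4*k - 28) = (k^2 - 2*k - 48)/(k^2 + 9*k + 14)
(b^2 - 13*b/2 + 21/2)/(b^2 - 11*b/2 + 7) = (b - 3)/(b - 2)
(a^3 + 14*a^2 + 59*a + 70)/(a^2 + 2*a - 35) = (a^2 + 7*a + 10)/(a - 5)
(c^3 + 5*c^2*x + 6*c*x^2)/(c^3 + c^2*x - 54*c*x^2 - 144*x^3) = c*(-c - 2*x)/(-c^2 + 2*c*x + 48*x^2)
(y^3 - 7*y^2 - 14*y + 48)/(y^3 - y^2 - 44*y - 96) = (y - 2)/(y + 4)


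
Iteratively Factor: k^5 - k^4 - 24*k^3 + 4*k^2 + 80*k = (k - 5)*(k^4 + 4*k^3 - 4*k^2 - 16*k) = (k - 5)*(k + 2)*(k^3 + 2*k^2 - 8*k) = (k - 5)*(k - 2)*(k + 2)*(k^2 + 4*k) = k*(k - 5)*(k - 2)*(k + 2)*(k + 4)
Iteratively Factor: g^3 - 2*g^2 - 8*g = (g + 2)*(g^2 - 4*g) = (g - 4)*(g + 2)*(g)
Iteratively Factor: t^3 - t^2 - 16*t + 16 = (t - 4)*(t^2 + 3*t - 4) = (t - 4)*(t + 4)*(t - 1)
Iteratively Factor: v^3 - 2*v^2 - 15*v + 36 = (v + 4)*(v^2 - 6*v + 9) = (v - 3)*(v + 4)*(v - 3)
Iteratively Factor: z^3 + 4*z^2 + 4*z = (z + 2)*(z^2 + 2*z) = z*(z + 2)*(z + 2)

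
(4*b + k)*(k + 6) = 4*b*k + 24*b + k^2 + 6*k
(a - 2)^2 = a^2 - 4*a + 4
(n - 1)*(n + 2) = n^2 + n - 2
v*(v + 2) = v^2 + 2*v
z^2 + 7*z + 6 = (z + 1)*(z + 6)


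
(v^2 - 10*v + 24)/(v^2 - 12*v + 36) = (v - 4)/(v - 6)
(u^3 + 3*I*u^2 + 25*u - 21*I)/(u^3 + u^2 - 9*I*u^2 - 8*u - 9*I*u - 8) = (u^2 + 4*I*u + 21)/(u^2 + u*(1 - 8*I) - 8*I)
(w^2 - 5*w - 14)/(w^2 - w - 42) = (w + 2)/(w + 6)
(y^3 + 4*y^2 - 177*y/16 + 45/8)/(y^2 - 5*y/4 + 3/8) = (4*y^2 + 19*y - 30)/(2*(2*y - 1))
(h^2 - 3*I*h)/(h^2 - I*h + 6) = h/(h + 2*I)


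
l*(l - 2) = l^2 - 2*l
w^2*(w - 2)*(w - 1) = w^4 - 3*w^3 + 2*w^2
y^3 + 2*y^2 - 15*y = y*(y - 3)*(y + 5)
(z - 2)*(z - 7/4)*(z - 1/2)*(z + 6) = z^4 + 7*z^3/4 - 161*z^2/8 + 61*z/2 - 21/2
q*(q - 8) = q^2 - 8*q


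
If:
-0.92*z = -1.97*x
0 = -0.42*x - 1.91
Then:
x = -4.55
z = -9.74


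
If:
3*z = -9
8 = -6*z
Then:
No Solution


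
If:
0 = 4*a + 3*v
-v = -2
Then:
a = -3/2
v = 2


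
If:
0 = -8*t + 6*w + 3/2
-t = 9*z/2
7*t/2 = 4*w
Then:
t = 6/11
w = 21/44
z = -4/33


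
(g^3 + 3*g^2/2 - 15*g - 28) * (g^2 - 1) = g^5 + 3*g^4/2 - 16*g^3 - 59*g^2/2 + 15*g + 28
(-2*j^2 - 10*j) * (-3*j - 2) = 6*j^3 + 34*j^2 + 20*j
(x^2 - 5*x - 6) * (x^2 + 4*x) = x^4 - x^3 - 26*x^2 - 24*x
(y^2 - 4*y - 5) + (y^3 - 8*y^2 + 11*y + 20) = y^3 - 7*y^2 + 7*y + 15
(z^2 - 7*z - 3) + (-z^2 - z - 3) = -8*z - 6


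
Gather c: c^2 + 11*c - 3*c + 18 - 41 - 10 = c^2 + 8*c - 33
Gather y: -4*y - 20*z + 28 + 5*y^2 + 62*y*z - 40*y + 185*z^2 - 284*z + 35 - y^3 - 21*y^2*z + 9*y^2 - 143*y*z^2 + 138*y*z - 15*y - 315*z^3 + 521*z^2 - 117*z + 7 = -y^3 + y^2*(14 - 21*z) + y*(-143*z^2 + 200*z - 59) - 315*z^3 + 706*z^2 - 421*z + 70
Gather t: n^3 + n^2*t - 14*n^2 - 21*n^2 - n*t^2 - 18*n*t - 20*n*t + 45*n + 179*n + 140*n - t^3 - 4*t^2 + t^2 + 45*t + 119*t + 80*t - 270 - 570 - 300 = n^3 - 35*n^2 + 364*n - t^3 + t^2*(-n - 3) + t*(n^2 - 38*n + 244) - 1140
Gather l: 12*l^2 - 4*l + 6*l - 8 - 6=12*l^2 + 2*l - 14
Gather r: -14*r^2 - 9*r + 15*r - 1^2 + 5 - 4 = -14*r^2 + 6*r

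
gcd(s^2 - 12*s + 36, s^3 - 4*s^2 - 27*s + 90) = s - 6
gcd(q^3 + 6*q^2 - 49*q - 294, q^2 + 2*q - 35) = q + 7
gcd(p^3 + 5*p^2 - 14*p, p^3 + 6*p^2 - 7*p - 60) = 1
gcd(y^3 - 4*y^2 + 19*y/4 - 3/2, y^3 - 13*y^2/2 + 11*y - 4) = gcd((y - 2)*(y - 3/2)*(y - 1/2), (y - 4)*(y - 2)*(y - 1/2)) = y^2 - 5*y/2 + 1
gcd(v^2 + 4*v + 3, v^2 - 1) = v + 1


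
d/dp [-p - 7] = -1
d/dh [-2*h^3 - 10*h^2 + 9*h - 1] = -6*h^2 - 20*h + 9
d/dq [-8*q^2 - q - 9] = -16*q - 1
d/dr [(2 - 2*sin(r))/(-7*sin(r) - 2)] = 18*cos(r)/(7*sin(r) + 2)^2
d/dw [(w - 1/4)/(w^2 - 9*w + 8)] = (-w^2 + w/2 + 23/4)/(w^4 - 18*w^3 + 97*w^2 - 144*w + 64)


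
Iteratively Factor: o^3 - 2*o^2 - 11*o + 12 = (o + 3)*(o^2 - 5*o + 4) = (o - 4)*(o + 3)*(o - 1)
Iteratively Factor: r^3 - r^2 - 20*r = (r - 5)*(r^2 + 4*r) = (r - 5)*(r + 4)*(r)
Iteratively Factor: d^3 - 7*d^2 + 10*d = (d)*(d^2 - 7*d + 10) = d*(d - 2)*(d - 5)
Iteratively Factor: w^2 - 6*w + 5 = (w - 1)*(w - 5)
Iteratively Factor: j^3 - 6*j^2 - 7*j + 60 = (j + 3)*(j^2 - 9*j + 20) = (j - 4)*(j + 3)*(j - 5)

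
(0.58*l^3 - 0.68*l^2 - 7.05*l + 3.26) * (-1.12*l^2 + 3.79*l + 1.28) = -0.6496*l^5 + 2.9598*l^4 + 6.0612*l^3 - 31.2411*l^2 + 3.3314*l + 4.1728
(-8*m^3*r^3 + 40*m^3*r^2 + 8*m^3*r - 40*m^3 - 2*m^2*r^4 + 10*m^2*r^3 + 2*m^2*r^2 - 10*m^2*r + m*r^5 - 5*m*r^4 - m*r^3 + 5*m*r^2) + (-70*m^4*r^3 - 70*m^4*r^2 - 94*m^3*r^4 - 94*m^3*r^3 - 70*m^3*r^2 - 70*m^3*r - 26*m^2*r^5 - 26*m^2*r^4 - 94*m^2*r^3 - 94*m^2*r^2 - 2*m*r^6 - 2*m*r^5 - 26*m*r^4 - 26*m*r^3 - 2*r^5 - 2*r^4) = -70*m^4*r^3 - 70*m^4*r^2 - 94*m^3*r^4 - 102*m^3*r^3 - 30*m^3*r^2 - 62*m^3*r - 40*m^3 - 26*m^2*r^5 - 28*m^2*r^4 - 84*m^2*r^3 - 92*m^2*r^2 - 10*m^2*r - 2*m*r^6 - m*r^5 - 31*m*r^4 - 27*m*r^3 + 5*m*r^2 - 2*r^5 - 2*r^4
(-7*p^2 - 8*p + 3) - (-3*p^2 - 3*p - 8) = -4*p^2 - 5*p + 11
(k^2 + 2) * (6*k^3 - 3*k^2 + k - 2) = 6*k^5 - 3*k^4 + 13*k^3 - 8*k^2 + 2*k - 4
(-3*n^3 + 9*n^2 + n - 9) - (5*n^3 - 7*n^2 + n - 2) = -8*n^3 + 16*n^2 - 7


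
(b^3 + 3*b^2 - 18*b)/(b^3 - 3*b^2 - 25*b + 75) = b*(b + 6)/(b^2 - 25)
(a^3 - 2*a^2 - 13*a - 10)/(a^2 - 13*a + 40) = (a^2 + 3*a + 2)/(a - 8)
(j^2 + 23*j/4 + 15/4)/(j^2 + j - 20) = (j + 3/4)/(j - 4)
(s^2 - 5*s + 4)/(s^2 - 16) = (s - 1)/(s + 4)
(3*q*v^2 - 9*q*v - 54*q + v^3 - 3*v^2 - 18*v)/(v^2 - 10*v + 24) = (3*q*v + 9*q + v^2 + 3*v)/(v - 4)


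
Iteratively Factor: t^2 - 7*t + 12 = (t - 3)*(t - 4)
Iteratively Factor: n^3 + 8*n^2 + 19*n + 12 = (n + 4)*(n^2 + 4*n + 3) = (n + 1)*(n + 4)*(n + 3)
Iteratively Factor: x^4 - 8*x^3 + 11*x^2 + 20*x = (x)*(x^3 - 8*x^2 + 11*x + 20) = x*(x + 1)*(x^2 - 9*x + 20) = x*(x - 4)*(x + 1)*(x - 5)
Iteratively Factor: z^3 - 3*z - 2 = (z - 2)*(z^2 + 2*z + 1) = (z - 2)*(z + 1)*(z + 1)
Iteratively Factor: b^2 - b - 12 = (b + 3)*(b - 4)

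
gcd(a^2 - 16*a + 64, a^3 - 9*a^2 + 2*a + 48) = a - 8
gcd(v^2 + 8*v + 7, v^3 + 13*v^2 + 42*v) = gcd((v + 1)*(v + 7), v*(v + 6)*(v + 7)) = v + 7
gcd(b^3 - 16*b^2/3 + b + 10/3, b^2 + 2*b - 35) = b - 5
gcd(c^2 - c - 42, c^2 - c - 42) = c^2 - c - 42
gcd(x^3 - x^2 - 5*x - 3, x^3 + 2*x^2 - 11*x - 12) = x^2 - 2*x - 3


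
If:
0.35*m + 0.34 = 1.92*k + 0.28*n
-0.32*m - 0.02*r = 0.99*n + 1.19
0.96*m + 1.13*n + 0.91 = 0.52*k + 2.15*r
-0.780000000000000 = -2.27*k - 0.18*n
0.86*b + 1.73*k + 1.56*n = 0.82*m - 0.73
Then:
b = 1.08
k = 0.45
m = 0.43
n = -1.34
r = -0.20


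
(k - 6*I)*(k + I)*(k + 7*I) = k^3 + 2*I*k^2 + 41*k + 42*I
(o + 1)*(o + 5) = o^2 + 6*o + 5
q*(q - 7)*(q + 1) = q^3 - 6*q^2 - 7*q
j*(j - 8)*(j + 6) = j^3 - 2*j^2 - 48*j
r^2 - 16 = (r - 4)*(r + 4)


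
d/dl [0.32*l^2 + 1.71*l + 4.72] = 0.64*l + 1.71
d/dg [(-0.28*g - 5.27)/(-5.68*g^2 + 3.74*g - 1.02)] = (-1.5904*g^2 - 59.8672*g + 19.9954)/(32.2624*g^4 - 42.4864*g^3 + 25.5748*g^2 - 7.6296*g + 1.0404)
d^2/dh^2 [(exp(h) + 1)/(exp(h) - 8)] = 9*(exp(h) + 8)*exp(h)/(exp(3*h) - 24*exp(2*h) + 192*exp(h) - 512)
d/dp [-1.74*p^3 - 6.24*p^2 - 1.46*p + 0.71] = -5.22*p^2 - 12.48*p - 1.46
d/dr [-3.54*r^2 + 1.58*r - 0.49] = 1.58 - 7.08*r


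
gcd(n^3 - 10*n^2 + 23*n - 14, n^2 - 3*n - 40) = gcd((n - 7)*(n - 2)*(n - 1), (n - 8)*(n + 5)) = 1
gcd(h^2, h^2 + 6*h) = h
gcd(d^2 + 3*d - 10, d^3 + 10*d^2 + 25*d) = d + 5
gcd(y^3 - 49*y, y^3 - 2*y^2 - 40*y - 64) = 1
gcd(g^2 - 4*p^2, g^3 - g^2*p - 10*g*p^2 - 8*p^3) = g + 2*p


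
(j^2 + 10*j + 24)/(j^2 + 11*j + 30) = (j + 4)/(j + 5)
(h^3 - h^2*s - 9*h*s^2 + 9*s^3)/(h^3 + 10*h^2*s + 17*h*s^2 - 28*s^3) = (h^2 - 9*s^2)/(h^2 + 11*h*s + 28*s^2)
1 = 1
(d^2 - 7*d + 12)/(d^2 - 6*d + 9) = (d - 4)/(d - 3)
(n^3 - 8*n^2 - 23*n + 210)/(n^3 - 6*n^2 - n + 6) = (n^2 - 2*n - 35)/(n^2 - 1)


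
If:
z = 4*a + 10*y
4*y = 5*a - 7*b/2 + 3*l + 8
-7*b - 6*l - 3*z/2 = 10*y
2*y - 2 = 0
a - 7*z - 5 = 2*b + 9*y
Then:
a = -571/193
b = -795/386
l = 2767/2316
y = 1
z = -354/193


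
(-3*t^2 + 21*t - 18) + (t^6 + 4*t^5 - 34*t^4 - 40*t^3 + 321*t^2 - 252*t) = t^6 + 4*t^5 - 34*t^4 - 40*t^3 + 318*t^2 - 231*t - 18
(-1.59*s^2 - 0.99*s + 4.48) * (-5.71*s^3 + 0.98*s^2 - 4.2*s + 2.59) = 9.0789*s^5 + 4.0947*s^4 - 19.873*s^3 + 4.4303*s^2 - 21.3801*s + 11.6032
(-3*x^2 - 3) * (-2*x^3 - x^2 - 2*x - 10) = 6*x^5 + 3*x^4 + 12*x^3 + 33*x^2 + 6*x + 30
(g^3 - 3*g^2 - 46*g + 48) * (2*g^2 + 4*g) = 2*g^5 - 2*g^4 - 104*g^3 - 88*g^2 + 192*g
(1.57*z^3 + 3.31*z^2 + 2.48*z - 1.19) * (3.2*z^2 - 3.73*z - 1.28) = 5.024*z^5 + 4.7359*z^4 - 6.4199*z^3 - 17.2952*z^2 + 1.2643*z + 1.5232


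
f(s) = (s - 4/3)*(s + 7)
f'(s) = 2*s + 17/3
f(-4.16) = -15.60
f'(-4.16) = -2.65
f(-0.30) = -10.94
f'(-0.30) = 5.07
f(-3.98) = -16.05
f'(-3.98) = -2.29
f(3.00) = 16.67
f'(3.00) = 11.67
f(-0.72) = -12.89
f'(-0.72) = 4.23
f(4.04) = 29.88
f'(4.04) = 13.75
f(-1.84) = -16.37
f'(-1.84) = 1.99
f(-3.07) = -17.31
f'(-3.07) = -0.47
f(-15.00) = 130.67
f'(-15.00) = -24.33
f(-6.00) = -7.33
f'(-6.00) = -6.33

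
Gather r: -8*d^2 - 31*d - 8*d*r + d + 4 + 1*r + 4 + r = -8*d^2 - 30*d + r*(2 - 8*d) + 8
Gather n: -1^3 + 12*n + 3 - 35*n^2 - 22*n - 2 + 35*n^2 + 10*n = 0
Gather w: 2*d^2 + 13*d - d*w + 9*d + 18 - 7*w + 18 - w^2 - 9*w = 2*d^2 + 22*d - w^2 + w*(-d - 16) + 36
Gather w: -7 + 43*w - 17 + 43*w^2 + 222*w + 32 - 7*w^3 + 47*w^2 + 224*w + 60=-7*w^3 + 90*w^2 + 489*w + 68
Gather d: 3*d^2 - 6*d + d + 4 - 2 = 3*d^2 - 5*d + 2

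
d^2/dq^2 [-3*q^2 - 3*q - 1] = -6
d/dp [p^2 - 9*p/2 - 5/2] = 2*p - 9/2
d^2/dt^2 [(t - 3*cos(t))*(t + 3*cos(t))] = 20 - 36*sin(t)^2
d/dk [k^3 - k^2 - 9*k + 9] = 3*k^2 - 2*k - 9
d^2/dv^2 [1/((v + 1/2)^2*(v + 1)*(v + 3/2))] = 16*(160*v^4 + 680*v^3 + 1068*v^2 + 734*v + 187)/(128*v^10 + 1216*v^9 + 5088*v^8 + 12336*v^7 + 19176*v^6 + 19956*v^5 + 14074*v^4 + 6641*v^3 + 2007*v^2 + 351*v + 27)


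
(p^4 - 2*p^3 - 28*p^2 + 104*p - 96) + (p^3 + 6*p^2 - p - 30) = p^4 - p^3 - 22*p^2 + 103*p - 126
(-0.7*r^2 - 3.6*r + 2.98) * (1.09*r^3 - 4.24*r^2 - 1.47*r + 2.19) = -0.763*r^5 - 0.956*r^4 + 19.5412*r^3 - 8.8762*r^2 - 12.2646*r + 6.5262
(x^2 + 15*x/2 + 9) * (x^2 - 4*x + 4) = x^4 + 7*x^3/2 - 17*x^2 - 6*x + 36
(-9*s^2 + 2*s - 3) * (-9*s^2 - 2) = 81*s^4 - 18*s^3 + 45*s^2 - 4*s + 6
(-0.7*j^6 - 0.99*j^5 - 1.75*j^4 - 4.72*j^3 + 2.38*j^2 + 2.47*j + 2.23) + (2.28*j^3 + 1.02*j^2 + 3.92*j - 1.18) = -0.7*j^6 - 0.99*j^5 - 1.75*j^4 - 2.44*j^3 + 3.4*j^2 + 6.39*j + 1.05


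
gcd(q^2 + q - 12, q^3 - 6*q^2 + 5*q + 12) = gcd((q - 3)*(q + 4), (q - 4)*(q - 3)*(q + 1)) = q - 3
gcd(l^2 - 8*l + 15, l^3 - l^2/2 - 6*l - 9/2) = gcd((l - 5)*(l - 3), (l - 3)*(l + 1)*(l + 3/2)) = l - 3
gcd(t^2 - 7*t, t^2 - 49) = t - 7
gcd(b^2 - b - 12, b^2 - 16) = b - 4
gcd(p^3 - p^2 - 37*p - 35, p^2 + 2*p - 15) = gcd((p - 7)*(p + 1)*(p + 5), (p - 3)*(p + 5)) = p + 5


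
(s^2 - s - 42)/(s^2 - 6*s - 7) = (s + 6)/(s + 1)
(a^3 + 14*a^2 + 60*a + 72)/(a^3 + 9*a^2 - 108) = (a + 2)/(a - 3)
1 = 1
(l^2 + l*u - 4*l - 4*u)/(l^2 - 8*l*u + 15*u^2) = (l^2 + l*u - 4*l - 4*u)/(l^2 - 8*l*u + 15*u^2)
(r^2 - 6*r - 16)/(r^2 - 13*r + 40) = (r + 2)/(r - 5)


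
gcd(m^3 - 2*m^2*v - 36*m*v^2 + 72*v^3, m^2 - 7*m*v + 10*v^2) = -m + 2*v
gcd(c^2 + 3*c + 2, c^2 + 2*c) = c + 2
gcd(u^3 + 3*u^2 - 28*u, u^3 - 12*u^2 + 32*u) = u^2 - 4*u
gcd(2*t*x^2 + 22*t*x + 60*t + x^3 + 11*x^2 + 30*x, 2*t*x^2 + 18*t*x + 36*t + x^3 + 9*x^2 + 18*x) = 2*t*x + 12*t + x^2 + 6*x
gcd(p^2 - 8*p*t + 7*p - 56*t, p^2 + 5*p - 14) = p + 7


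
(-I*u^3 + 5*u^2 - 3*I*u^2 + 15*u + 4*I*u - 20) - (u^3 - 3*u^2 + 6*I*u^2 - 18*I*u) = -u^3 - I*u^3 + 8*u^2 - 9*I*u^2 + 15*u + 22*I*u - 20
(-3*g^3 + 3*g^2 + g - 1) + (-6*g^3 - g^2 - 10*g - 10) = -9*g^3 + 2*g^2 - 9*g - 11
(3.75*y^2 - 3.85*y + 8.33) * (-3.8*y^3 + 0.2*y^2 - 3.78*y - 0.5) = -14.25*y^5 + 15.38*y^4 - 46.599*y^3 + 14.344*y^2 - 29.5624*y - 4.165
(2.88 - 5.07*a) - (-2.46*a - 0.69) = 3.57 - 2.61*a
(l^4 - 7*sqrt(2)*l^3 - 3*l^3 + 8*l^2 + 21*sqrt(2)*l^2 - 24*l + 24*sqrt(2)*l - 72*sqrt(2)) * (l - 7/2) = l^5 - 7*sqrt(2)*l^4 - 13*l^4/2 + 37*l^3/2 + 91*sqrt(2)*l^3/2 - 99*sqrt(2)*l^2/2 - 52*l^2 - 156*sqrt(2)*l + 84*l + 252*sqrt(2)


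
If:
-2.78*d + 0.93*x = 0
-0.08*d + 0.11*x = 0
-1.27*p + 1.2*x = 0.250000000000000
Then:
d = 0.00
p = -0.20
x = 0.00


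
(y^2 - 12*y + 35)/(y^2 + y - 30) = (y - 7)/(y + 6)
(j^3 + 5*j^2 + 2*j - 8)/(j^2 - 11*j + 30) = (j^3 + 5*j^2 + 2*j - 8)/(j^2 - 11*j + 30)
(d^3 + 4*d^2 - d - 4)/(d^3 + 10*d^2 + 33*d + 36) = (d^2 - 1)/(d^2 + 6*d + 9)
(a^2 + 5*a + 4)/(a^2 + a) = (a + 4)/a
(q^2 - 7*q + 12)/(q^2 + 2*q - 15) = (q - 4)/(q + 5)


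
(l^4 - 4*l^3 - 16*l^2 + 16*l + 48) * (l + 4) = l^5 - 32*l^3 - 48*l^2 + 112*l + 192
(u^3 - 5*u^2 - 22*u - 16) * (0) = 0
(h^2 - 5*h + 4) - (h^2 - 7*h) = 2*h + 4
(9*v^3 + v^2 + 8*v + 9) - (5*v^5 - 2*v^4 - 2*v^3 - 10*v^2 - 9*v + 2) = -5*v^5 + 2*v^4 + 11*v^3 + 11*v^2 + 17*v + 7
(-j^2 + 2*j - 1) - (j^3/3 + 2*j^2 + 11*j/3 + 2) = -j^3/3 - 3*j^2 - 5*j/3 - 3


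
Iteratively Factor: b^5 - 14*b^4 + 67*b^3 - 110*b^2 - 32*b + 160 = (b - 5)*(b^4 - 9*b^3 + 22*b^2 - 32) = (b - 5)*(b - 4)*(b^3 - 5*b^2 + 2*b + 8) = (b - 5)*(b - 4)*(b - 2)*(b^2 - 3*b - 4) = (b - 5)*(b - 4)*(b - 2)*(b + 1)*(b - 4)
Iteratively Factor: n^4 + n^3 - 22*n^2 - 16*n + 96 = (n + 4)*(n^3 - 3*n^2 - 10*n + 24) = (n + 3)*(n + 4)*(n^2 - 6*n + 8) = (n - 4)*(n + 3)*(n + 4)*(n - 2)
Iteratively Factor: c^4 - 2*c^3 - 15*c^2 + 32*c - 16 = (c - 1)*(c^3 - c^2 - 16*c + 16) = (c - 4)*(c - 1)*(c^2 + 3*c - 4) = (c - 4)*(c - 1)^2*(c + 4)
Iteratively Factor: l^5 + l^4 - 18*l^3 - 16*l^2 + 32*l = (l - 1)*(l^4 + 2*l^3 - 16*l^2 - 32*l) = (l - 1)*(l + 4)*(l^3 - 2*l^2 - 8*l) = (l - 4)*(l - 1)*(l + 4)*(l^2 + 2*l) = l*(l - 4)*(l - 1)*(l + 4)*(l + 2)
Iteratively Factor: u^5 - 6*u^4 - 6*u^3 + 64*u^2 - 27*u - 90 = (u - 3)*(u^4 - 3*u^3 - 15*u^2 + 19*u + 30) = (u - 3)*(u - 2)*(u^3 - u^2 - 17*u - 15) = (u - 5)*(u - 3)*(u - 2)*(u^2 + 4*u + 3) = (u - 5)*(u - 3)*(u - 2)*(u + 1)*(u + 3)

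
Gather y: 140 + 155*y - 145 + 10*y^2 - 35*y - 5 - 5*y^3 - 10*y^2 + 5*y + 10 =-5*y^3 + 125*y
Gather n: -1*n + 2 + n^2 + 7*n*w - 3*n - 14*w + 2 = n^2 + n*(7*w - 4) - 14*w + 4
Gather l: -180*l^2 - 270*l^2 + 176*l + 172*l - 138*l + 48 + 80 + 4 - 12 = -450*l^2 + 210*l + 120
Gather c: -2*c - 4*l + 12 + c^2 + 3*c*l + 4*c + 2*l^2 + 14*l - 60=c^2 + c*(3*l + 2) + 2*l^2 + 10*l - 48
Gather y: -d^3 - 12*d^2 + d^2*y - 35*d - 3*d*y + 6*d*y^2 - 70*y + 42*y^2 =-d^3 - 12*d^2 - 35*d + y^2*(6*d + 42) + y*(d^2 - 3*d - 70)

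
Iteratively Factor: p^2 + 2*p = (p + 2)*(p)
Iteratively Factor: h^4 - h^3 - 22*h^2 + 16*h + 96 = (h - 3)*(h^3 + 2*h^2 - 16*h - 32) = (h - 3)*(h + 2)*(h^2 - 16) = (h - 3)*(h + 2)*(h + 4)*(h - 4)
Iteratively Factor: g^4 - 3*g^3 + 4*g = (g)*(g^3 - 3*g^2 + 4) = g*(g + 1)*(g^2 - 4*g + 4) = g*(g - 2)*(g + 1)*(g - 2)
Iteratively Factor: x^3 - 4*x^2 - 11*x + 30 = (x - 5)*(x^2 + x - 6) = (x - 5)*(x - 2)*(x + 3)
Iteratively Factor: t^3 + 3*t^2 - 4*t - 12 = (t - 2)*(t^2 + 5*t + 6) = (t - 2)*(t + 2)*(t + 3)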